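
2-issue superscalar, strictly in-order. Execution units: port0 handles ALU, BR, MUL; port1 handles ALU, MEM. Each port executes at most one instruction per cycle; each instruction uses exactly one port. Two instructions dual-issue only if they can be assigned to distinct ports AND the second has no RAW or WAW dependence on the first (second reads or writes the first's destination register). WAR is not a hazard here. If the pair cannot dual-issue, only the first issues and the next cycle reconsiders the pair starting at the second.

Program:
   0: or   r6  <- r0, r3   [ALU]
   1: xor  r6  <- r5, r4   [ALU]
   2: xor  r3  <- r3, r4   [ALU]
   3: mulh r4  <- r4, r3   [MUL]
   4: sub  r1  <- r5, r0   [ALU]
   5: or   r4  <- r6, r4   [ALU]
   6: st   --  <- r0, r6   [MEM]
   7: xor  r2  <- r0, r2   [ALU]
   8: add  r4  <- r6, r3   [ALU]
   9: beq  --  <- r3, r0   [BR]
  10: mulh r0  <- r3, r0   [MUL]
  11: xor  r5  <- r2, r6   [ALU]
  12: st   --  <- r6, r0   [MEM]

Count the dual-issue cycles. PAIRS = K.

PAIRS = 5

  cy0 -> i0 (or) WAW r6
  cy1 -> i1,i2 (xor/xor) pair
  cy2 -> i3,i4 (mulh/sub) pair
  cy3 -> i5,i6 (or/st) pair
  cy4 -> i7,i8 (xor/add) pair
  cy5 -> i9 (beq) no-port BR/MUL
  cy6 -> i10,i11 (mulh/xor) pair
  cy7 -> i12 (st) tail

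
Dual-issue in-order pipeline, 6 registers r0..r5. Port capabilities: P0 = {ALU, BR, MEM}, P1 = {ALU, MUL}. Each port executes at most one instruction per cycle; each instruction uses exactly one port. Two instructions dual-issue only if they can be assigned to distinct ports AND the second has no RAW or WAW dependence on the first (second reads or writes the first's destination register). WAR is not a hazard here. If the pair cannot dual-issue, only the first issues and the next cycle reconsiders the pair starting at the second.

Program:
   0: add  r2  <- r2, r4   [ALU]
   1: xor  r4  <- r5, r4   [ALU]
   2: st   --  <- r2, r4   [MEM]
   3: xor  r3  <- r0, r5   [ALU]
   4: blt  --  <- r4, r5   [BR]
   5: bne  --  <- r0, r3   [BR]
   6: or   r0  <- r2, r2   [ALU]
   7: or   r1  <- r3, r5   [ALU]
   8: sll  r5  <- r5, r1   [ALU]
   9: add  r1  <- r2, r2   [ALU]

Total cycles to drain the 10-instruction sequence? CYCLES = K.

CYCLES = 6

0. add.ALU+xor.ALU @i0+i1  | 2-wide
1. st.MEM+xor.ALU @i2+i3  | 2-wide
2. blt.BR @i4  | no-port BR/BR
3. bne.BR+or.ALU @i5+i6  | 2-wide
4. or.ALU @i7  | RAW r1
5. sll.ALU+add.ALU @i8+i9  | 2-wide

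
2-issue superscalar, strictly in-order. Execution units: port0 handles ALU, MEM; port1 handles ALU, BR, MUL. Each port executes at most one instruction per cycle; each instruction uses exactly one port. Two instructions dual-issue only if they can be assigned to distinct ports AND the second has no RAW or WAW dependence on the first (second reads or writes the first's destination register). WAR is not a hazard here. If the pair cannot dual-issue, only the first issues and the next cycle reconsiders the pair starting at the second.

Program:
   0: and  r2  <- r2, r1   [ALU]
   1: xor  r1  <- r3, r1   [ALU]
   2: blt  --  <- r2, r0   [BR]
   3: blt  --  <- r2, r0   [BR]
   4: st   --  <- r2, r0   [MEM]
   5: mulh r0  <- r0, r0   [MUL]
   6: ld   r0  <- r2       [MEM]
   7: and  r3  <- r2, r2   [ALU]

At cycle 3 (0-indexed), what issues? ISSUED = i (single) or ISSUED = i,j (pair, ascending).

ISSUED = 5

  cy0 -> i0&i1 (and xor) pair
  cy1 -> i2 (blt) no-port BR/BR
  cy2 -> i3&i4 (blt st) pair
  cy3 -> i5 (mulh) WAW r0
  cy4 -> i6&i7 (ld and) pair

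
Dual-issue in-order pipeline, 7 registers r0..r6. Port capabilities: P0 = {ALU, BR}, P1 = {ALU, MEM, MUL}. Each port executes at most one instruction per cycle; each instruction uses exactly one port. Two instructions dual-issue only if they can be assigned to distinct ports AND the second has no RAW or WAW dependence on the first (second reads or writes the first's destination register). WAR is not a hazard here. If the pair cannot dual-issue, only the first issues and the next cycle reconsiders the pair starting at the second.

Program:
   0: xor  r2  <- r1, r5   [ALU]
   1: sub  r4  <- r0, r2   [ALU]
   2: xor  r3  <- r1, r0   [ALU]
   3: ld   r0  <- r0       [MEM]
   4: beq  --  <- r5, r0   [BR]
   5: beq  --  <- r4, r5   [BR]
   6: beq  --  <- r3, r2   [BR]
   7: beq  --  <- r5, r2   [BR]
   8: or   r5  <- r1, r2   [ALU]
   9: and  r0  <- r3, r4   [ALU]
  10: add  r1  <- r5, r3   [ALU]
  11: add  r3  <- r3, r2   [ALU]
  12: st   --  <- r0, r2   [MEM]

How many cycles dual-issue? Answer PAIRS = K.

PAIRS = 4

t=0 i0:xor ; RAW r2
t=1 i1,i2:sub;xor ; dual
t=2 i3:ld ; RAW r0
t=3 i4:beq ; no-port BR/BR
t=4 i5:beq ; no-port BR/BR
t=5 i6:beq ; no-port BR/BR
t=6 i7,i8:beq;or ; dual
t=7 i9,i10:and;add ; dual
t=8 i11,i12:add;st ; dual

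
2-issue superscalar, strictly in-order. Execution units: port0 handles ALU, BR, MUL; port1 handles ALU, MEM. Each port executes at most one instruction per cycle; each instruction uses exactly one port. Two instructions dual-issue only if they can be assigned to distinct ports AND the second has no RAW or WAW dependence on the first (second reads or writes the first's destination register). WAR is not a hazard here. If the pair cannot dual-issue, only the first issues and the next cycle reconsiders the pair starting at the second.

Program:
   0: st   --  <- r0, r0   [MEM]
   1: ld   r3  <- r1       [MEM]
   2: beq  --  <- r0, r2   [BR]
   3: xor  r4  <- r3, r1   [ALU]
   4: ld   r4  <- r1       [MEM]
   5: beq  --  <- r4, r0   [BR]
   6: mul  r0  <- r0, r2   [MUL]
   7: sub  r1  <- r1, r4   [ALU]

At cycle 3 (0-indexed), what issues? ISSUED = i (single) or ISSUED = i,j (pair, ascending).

ISSUED = 4

#0 head=0: st.MEM i0 no-port MEM/MEM
#1 head=1: ld.MEM beq.BR i1/i2 2-wide
#2 head=3: xor.ALU i3 WAW r4
#3 head=4: ld.MEM i4 RAW r4
#4 head=5: beq.BR i5 no-port BR/MUL
#5 head=6: mul.MUL sub.ALU i6/i7 2-wide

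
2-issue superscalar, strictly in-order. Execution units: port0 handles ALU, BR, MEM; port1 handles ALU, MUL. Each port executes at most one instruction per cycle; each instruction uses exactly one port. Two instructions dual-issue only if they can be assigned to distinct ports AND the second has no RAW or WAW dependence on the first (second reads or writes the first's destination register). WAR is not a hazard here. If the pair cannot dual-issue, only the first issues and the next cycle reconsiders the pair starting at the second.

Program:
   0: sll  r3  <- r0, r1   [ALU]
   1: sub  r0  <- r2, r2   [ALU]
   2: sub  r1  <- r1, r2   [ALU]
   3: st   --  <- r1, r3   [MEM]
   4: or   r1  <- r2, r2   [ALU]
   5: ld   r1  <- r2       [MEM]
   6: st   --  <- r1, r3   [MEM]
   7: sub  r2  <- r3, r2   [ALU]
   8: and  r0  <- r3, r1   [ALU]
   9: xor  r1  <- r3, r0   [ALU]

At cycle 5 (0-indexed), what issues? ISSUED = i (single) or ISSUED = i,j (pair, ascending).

ISSUED = 8

t=0 i0/i1:sll+sub ; dual
t=1 i2:sub ; RAW r1
t=2 i3/i4:st+or ; dual
t=3 i5:ld ; no-port MEM/MEM
t=4 i6/i7:st+sub ; dual
t=5 i8:and ; RAW r0
t=6 i9:xor ; tail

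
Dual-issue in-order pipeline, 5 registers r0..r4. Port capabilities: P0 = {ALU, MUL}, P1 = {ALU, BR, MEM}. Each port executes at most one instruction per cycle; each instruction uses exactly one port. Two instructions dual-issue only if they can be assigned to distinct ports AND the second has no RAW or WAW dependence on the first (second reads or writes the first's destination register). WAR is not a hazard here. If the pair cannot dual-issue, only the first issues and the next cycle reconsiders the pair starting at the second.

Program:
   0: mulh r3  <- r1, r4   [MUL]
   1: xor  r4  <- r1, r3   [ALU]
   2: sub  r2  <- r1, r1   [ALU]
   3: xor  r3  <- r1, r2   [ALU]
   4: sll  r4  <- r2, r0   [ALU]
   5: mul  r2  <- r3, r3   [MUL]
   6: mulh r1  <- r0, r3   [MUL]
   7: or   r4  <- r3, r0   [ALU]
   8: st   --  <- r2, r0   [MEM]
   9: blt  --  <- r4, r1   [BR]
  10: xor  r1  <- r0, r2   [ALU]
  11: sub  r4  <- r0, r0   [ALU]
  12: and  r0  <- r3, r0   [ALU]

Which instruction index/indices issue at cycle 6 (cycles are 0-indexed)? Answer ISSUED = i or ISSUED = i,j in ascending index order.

[0] i0  mulh  -- RAW r3
[1] i1&i2  xor sub  -- dual
[2] i3&i4  xor sll  -- dual
[3] i5  mul  -- no-port MUL/MUL
[4] i6&i7  mulh or  -- dual
[5] i8  st  -- no-port MEM/BR
[6] i9&i10  blt xor  -- dual
[7] i11&i12  sub and  -- dual

ISSUED = 9,10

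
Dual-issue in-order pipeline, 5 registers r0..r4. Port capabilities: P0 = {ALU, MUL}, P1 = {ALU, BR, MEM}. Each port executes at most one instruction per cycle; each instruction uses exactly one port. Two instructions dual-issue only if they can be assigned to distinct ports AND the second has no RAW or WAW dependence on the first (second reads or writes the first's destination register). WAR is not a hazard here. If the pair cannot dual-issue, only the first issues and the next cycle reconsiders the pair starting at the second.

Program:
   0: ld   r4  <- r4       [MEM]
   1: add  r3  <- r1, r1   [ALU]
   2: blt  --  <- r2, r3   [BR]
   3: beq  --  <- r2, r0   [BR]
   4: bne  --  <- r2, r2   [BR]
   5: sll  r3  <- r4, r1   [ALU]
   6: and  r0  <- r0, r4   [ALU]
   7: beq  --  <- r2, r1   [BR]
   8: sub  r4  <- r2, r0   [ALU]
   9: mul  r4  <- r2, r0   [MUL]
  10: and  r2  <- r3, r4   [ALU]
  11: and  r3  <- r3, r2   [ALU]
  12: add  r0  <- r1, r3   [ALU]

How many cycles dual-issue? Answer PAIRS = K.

PAIRS = 3

0. ld.MEM add.ALU @i0/i1  | dual
1. blt.BR @i2  | no-port BR/BR
2. beq.BR @i3  | no-port BR/BR
3. bne.BR sll.ALU @i4/i5  | dual
4. and.ALU beq.BR @i6/i7  | dual
5. sub.ALU @i8  | WAW r4
6. mul.MUL @i9  | RAW r4
7. and.ALU @i10  | RAW r2
8. and.ALU @i11  | RAW r3
9. add.ALU @i12  | tail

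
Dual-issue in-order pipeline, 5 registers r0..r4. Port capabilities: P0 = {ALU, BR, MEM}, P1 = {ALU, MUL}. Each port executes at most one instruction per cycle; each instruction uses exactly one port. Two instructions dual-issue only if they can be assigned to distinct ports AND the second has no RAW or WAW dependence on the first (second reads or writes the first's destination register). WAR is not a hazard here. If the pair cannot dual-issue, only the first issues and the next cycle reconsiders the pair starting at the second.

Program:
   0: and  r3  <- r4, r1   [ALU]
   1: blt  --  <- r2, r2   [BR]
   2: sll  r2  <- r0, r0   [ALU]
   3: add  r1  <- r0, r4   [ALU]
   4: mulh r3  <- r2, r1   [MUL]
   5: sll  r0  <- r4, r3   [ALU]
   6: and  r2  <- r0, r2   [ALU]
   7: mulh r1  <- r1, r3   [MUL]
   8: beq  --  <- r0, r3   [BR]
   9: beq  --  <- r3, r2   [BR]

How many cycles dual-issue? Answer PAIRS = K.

0. and.ALU+blt.BR @i0/i1  | pair
1. sll.ALU+add.ALU @i2/i3  | pair
2. mulh.MUL @i4  | RAW r3
3. sll.ALU @i5  | RAW r0
4. and.ALU+mulh.MUL @i6/i7  | pair
5. beq.BR @i8  | no-port BR/BR
6. beq.BR @i9  | tail

PAIRS = 3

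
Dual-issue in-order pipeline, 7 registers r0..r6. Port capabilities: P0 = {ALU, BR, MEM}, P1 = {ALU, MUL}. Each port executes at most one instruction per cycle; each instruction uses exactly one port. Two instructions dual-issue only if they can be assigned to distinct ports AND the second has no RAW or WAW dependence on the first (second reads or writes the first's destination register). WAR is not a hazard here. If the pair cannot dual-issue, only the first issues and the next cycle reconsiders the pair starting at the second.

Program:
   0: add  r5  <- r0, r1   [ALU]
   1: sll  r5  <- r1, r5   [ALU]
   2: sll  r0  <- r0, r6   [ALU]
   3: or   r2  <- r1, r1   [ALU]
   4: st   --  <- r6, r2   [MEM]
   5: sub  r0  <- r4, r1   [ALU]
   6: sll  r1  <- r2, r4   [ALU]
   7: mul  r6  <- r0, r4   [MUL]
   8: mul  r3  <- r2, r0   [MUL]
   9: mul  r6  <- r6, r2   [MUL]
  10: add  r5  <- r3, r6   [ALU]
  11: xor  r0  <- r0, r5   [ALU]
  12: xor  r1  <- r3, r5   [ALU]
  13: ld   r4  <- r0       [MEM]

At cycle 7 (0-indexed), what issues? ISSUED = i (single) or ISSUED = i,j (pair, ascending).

  cy0 -> i0 (add.ALU) RAW+WAW r5
  cy1 -> i1/i2 (sll.ALU+sll.ALU) pair
  cy2 -> i3 (or.ALU) RAW r2
  cy3 -> i4/i5 (st.MEM+sub.ALU) pair
  cy4 -> i6/i7 (sll.ALU+mul.MUL) pair
  cy5 -> i8 (mul.MUL) no-port MUL/MUL
  cy6 -> i9 (mul.MUL) RAW r6
  cy7 -> i10 (add.ALU) RAW r5
  cy8 -> i11/i12 (xor.ALU+xor.ALU) pair
  cy9 -> i13 (ld.MEM) tail

ISSUED = 10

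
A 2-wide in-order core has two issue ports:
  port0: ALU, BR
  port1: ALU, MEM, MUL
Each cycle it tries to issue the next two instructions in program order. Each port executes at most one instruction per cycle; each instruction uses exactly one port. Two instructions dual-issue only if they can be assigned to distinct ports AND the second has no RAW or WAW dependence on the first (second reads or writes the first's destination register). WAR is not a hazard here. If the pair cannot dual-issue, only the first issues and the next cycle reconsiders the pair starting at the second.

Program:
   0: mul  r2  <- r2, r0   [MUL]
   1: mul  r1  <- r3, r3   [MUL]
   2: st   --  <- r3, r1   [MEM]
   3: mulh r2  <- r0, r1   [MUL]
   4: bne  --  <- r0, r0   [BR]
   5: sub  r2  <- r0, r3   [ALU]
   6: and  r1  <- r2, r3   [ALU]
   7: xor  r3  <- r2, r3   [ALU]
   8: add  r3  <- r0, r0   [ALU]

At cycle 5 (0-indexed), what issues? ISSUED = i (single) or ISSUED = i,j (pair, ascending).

ISSUED = 6,7

#0 head=0: mul.MUL i0 no-port MUL/MUL
#1 head=1: mul.MUL i1 no-port MUL/MEM
#2 head=2: st.MEM i2 no-port MEM/MUL
#3 head=3: mulh.MUL+bne.BR i3&i4 dual
#4 head=5: sub.ALU i5 RAW r2
#5 head=6: and.ALU+xor.ALU i6&i7 dual
#6 head=8: add.ALU i8 tail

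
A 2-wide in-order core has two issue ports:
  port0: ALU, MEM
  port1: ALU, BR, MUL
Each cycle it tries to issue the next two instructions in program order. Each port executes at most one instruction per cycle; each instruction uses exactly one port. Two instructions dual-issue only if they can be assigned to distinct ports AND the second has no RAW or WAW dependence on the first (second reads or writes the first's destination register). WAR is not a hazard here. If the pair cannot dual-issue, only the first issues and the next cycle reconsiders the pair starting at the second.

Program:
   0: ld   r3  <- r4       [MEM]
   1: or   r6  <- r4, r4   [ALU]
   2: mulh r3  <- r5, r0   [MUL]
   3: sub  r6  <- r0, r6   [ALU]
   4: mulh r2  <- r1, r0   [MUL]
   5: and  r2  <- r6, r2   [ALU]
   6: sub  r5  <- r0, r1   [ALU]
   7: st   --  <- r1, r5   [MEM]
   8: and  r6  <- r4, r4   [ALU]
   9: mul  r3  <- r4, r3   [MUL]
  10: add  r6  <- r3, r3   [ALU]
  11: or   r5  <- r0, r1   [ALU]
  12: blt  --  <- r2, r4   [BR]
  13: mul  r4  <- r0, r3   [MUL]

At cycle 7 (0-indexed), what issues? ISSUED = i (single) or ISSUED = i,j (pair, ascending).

ISSUED = 12

#0 head=0: ld;or i0,i1 dual
#1 head=2: mulh;sub i2,i3 dual
#2 head=4: mulh i4 RAW+WAW r2
#3 head=5: and;sub i5,i6 dual
#4 head=7: st;and i7,i8 dual
#5 head=9: mul i9 RAW r3
#6 head=10: add;or i10,i11 dual
#7 head=12: blt i12 no-port BR/MUL
#8 head=13: mul i13 tail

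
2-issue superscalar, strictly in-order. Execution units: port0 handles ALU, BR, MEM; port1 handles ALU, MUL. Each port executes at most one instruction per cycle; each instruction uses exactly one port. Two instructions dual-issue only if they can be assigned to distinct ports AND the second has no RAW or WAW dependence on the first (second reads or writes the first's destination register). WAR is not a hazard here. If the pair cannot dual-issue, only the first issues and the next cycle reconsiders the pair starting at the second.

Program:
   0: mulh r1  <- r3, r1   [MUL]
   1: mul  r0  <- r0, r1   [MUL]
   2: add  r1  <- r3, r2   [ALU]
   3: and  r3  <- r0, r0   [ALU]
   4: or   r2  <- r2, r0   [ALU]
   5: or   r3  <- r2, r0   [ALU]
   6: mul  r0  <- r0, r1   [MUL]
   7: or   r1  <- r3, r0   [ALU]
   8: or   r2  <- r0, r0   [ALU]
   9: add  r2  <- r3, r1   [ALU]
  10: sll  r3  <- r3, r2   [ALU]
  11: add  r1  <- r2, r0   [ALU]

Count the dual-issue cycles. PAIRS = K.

c0: i0 mulh.MUL  no-port MUL/MUL
c1: i1/i2 mul.MUL;add.ALU  dual
c2: i3/i4 and.ALU;or.ALU  dual
c3: i5/i6 or.ALU;mul.MUL  dual
c4: i7/i8 or.ALU;or.ALU  dual
c5: i9 add.ALU  RAW r2
c6: i10/i11 sll.ALU;add.ALU  dual

PAIRS = 5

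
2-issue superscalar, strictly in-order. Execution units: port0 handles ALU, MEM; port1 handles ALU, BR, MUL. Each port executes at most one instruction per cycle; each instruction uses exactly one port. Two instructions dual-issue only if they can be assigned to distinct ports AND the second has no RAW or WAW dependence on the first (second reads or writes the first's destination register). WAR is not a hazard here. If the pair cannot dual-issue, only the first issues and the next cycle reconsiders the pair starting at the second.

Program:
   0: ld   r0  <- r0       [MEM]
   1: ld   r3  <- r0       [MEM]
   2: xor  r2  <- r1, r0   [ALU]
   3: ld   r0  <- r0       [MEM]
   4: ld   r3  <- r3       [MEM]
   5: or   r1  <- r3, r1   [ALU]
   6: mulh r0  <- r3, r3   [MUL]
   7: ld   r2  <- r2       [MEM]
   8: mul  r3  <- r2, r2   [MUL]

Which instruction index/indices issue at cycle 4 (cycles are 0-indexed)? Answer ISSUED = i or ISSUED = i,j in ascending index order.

ISSUED = 5,6

#0 head=0: ld i0 no-port MEM/MEM
#1 head=1: ld+xor i1+i2 pair
#2 head=3: ld i3 no-port MEM/MEM
#3 head=4: ld i4 RAW r3
#4 head=5: or+mulh i5+i6 pair
#5 head=7: ld i7 RAW r2
#6 head=8: mul i8 tail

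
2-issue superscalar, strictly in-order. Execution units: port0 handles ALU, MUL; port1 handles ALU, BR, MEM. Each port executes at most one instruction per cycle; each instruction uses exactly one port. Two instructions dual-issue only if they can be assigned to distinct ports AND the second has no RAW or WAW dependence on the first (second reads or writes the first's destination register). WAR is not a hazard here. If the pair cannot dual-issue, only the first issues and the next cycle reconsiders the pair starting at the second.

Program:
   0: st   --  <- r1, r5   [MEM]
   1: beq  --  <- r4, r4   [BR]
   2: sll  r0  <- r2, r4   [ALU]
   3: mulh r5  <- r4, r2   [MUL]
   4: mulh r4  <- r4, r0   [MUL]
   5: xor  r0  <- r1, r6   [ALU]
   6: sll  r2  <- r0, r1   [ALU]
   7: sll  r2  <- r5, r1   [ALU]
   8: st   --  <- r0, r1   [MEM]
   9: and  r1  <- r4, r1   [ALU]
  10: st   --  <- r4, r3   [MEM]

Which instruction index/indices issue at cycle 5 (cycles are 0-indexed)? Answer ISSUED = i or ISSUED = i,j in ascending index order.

ISSUED = 7,8

0. st.MEM @i0  | no-port MEM/BR
1. beq.BR sll.ALU @i1,i2  | dual
2. mulh.MUL @i3  | no-port MUL/MUL
3. mulh.MUL xor.ALU @i4,i5  | dual
4. sll.ALU @i6  | WAW r2
5. sll.ALU st.MEM @i7,i8  | dual
6. and.ALU st.MEM @i9,i10  | dual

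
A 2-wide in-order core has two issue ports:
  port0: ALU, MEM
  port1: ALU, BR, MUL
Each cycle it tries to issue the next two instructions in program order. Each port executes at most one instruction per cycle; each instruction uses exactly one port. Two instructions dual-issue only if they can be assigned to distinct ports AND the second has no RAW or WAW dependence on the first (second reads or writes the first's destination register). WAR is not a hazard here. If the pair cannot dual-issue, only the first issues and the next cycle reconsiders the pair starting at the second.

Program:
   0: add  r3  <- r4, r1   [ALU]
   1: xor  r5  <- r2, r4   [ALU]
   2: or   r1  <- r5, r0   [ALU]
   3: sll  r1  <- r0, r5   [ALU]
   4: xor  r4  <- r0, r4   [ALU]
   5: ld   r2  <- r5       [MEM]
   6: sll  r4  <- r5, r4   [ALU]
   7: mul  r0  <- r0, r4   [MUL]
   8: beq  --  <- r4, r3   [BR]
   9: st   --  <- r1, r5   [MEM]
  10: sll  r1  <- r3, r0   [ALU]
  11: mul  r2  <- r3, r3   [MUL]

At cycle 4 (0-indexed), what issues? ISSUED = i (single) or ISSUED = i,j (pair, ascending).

ISSUED = 7

#0 head=0: add xor i0/i1 dual
#1 head=2: or i2 WAW r1
#2 head=3: sll xor i3/i4 dual
#3 head=5: ld sll i5/i6 dual
#4 head=7: mul i7 no-port MUL/BR
#5 head=8: beq st i8/i9 dual
#6 head=10: sll mul i10/i11 dual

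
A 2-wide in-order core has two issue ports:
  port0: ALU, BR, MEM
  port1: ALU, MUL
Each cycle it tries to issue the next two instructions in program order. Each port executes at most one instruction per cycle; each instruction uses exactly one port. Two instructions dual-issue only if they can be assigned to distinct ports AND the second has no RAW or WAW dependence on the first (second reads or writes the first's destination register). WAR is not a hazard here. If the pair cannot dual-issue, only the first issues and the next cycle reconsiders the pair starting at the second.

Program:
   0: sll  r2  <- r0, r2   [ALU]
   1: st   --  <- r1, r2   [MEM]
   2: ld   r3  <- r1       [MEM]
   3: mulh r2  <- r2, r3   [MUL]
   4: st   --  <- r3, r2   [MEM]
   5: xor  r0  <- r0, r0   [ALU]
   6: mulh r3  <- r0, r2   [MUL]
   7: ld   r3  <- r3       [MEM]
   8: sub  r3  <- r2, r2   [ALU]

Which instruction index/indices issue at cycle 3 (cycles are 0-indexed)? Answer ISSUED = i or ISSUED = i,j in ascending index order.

ISSUED = 3

#0 head=0: sll.ALU i0 RAW r2
#1 head=1: st.MEM i1 no-port MEM/MEM
#2 head=2: ld.MEM i2 RAW r3
#3 head=3: mulh.MUL i3 RAW r2
#4 head=4: st.MEM/xor.ALU i4&i5 pair
#5 head=6: mulh.MUL i6 RAW+WAW r3
#6 head=7: ld.MEM i7 WAW r3
#7 head=8: sub.ALU i8 tail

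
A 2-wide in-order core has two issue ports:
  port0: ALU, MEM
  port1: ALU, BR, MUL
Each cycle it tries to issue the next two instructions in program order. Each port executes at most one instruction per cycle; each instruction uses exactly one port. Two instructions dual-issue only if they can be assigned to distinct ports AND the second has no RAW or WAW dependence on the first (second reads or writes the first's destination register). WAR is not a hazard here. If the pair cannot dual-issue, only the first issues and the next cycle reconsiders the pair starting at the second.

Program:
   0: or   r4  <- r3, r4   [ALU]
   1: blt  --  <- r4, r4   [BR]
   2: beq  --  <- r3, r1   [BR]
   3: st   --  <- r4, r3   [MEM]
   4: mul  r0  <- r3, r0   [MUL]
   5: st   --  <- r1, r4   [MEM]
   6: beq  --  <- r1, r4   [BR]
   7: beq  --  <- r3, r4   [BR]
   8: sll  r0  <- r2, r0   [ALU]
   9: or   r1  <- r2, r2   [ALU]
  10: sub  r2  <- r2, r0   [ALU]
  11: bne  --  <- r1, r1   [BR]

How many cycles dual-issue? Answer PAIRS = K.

0. or.ALU @i0  | RAW r4
1. blt.BR @i1  | no-port BR/BR
2. beq.BR/st.MEM @i2/i3  | pair
3. mul.MUL/st.MEM @i4/i5  | pair
4. beq.BR @i6  | no-port BR/BR
5. beq.BR/sll.ALU @i7/i8  | pair
6. or.ALU/sub.ALU @i9/i10  | pair
7. bne.BR @i11  | tail

PAIRS = 4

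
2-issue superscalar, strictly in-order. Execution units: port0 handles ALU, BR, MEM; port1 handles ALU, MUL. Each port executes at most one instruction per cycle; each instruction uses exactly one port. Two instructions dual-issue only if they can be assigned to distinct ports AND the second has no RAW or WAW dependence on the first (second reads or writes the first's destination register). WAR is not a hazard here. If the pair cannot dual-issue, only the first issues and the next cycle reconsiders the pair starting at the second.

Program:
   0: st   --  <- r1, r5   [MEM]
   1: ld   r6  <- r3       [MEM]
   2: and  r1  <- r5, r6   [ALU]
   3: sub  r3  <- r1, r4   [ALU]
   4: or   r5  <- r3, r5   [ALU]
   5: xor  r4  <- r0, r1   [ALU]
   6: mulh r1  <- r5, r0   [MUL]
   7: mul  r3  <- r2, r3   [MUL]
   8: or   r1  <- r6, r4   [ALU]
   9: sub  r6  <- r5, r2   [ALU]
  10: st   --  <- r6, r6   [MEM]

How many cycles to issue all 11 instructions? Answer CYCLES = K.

CYCLES = 9

t=0 i0:st.MEM ; no-port MEM/MEM
t=1 i1:ld.MEM ; RAW r6
t=2 i2:and.ALU ; RAW r1
t=3 i3:sub.ALU ; RAW r3
t=4 i4+i5:or.ALU/xor.ALU ; dual
t=5 i6:mulh.MUL ; no-port MUL/MUL
t=6 i7+i8:mul.MUL/or.ALU ; dual
t=7 i9:sub.ALU ; RAW r6
t=8 i10:st.MEM ; tail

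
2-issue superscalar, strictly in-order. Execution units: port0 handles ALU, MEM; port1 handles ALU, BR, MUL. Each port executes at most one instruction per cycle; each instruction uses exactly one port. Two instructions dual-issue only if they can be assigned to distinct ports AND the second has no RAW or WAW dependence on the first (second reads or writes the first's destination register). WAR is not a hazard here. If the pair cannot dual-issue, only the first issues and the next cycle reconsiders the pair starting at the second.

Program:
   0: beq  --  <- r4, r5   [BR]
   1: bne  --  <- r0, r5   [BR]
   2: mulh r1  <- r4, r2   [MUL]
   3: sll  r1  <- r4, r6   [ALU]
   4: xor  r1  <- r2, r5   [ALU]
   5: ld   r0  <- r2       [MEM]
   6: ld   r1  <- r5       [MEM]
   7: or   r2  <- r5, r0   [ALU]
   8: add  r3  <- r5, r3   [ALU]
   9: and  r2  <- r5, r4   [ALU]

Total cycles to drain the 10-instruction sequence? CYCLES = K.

CYCLES = 7

[0] i0  beq.BR  -- no-port BR/BR
[1] i1  bne.BR  -- no-port BR/MUL
[2] i2  mulh.MUL  -- WAW r1
[3] i3  sll.ALU  -- WAW r1
[4] i4,i5  xor.ALU/ld.MEM  -- dual
[5] i6,i7  ld.MEM/or.ALU  -- dual
[6] i8,i9  add.ALU/and.ALU  -- dual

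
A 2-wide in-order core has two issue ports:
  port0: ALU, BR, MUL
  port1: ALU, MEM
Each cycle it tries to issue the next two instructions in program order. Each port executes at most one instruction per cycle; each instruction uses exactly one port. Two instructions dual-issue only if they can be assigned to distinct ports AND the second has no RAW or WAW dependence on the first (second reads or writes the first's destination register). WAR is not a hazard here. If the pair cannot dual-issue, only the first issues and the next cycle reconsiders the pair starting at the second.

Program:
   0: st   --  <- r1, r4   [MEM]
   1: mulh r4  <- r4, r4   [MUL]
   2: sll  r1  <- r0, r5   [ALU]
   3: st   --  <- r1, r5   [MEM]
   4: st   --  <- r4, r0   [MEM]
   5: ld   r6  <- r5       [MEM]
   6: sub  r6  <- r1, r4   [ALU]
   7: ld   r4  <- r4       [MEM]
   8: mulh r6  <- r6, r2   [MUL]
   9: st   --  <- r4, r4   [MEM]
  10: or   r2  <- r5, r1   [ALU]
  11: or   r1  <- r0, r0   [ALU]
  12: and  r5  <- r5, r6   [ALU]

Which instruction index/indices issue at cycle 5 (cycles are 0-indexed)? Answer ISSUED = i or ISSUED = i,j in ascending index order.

0. st.MEM/mulh.MUL @i0,i1  | dual
1. sll.ALU @i2  | RAW r1
2. st.MEM @i3  | no-port MEM/MEM
3. st.MEM @i4  | no-port MEM/MEM
4. ld.MEM @i5  | WAW r6
5. sub.ALU/ld.MEM @i6,i7  | dual
6. mulh.MUL/st.MEM @i8,i9  | dual
7. or.ALU/or.ALU @i10,i11  | dual
8. and.ALU @i12  | tail

ISSUED = 6,7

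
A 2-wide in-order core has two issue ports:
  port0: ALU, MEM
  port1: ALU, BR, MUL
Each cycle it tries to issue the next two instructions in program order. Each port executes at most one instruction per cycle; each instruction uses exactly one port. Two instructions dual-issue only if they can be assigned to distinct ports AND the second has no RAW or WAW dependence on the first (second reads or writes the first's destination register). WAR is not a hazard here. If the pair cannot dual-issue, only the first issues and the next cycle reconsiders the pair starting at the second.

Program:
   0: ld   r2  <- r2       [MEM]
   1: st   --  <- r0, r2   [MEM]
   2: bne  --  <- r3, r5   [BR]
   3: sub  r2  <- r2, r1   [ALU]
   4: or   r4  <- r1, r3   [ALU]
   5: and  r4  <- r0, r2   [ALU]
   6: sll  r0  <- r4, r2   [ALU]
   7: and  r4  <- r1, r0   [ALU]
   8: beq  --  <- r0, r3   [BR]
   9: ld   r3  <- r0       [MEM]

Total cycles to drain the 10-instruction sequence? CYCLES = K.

CYCLES = 7

  cy0 -> i0 (ld.MEM) no-port MEM/MEM
  cy1 -> i1/i2 (st.MEM;bne.BR) dual
  cy2 -> i3/i4 (sub.ALU;or.ALU) dual
  cy3 -> i5 (and.ALU) RAW r4
  cy4 -> i6 (sll.ALU) RAW r0
  cy5 -> i7/i8 (and.ALU;beq.BR) dual
  cy6 -> i9 (ld.MEM) tail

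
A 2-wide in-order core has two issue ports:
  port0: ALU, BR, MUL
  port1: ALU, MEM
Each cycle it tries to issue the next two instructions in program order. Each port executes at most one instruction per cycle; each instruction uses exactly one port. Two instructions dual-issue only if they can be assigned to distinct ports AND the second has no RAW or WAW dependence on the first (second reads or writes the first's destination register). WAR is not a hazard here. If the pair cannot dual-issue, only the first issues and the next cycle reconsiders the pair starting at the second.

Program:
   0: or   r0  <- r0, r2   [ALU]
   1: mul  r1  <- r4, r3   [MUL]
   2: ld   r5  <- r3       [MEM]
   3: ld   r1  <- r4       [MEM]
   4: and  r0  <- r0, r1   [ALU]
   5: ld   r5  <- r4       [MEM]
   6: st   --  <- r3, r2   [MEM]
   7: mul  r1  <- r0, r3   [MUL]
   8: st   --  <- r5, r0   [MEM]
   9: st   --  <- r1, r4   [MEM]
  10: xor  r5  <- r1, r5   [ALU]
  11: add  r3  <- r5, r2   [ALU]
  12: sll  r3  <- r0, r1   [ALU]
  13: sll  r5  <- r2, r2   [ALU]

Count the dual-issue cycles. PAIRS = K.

  cy0 -> i0/i1 (or mul) dual
  cy1 -> i2 (ld) no-port MEM/MEM
  cy2 -> i3 (ld) RAW r1
  cy3 -> i4/i5 (and ld) dual
  cy4 -> i6/i7 (st mul) dual
  cy5 -> i8 (st) no-port MEM/MEM
  cy6 -> i9/i10 (st xor) dual
  cy7 -> i11 (add) WAW r3
  cy8 -> i12/i13 (sll sll) dual

PAIRS = 5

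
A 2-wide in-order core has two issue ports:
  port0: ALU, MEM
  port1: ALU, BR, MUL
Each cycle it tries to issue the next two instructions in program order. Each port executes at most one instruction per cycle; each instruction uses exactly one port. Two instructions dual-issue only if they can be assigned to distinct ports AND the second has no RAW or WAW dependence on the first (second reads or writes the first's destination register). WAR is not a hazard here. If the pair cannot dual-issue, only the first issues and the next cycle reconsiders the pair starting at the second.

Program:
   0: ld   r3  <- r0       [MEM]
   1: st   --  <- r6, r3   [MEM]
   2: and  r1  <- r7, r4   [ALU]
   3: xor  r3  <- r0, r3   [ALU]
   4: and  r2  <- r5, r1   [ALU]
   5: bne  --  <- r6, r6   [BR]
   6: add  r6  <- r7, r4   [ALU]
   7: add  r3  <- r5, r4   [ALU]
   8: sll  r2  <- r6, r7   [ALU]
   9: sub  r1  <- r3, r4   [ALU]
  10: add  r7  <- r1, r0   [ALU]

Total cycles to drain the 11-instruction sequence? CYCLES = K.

CYCLES = 7

0. ld @i0  | no-port MEM/MEM
1. st+and @i1+i2  | pair
2. xor+and @i3+i4  | pair
3. bne+add @i5+i6  | pair
4. add+sll @i7+i8  | pair
5. sub @i9  | RAW r1
6. add @i10  | tail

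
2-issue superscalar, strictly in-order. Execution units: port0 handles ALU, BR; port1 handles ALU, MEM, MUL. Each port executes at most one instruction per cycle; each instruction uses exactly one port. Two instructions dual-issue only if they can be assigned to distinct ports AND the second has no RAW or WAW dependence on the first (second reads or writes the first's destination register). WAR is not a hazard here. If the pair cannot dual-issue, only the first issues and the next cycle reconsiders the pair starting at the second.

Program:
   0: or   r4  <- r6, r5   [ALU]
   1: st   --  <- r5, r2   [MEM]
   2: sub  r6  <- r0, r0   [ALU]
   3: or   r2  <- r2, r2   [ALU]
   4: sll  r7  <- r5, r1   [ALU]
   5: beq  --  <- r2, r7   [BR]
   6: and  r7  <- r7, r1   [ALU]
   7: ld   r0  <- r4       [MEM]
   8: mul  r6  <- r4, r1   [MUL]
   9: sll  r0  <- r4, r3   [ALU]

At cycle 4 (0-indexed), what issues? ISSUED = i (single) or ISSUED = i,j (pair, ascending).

0. or.ALU;st.MEM @i0+i1  | dual
1. sub.ALU;or.ALU @i2+i3  | dual
2. sll.ALU @i4  | RAW r7
3. beq.BR;and.ALU @i5+i6  | dual
4. ld.MEM @i7  | no-port MEM/MUL
5. mul.MUL;sll.ALU @i8+i9  | dual

ISSUED = 7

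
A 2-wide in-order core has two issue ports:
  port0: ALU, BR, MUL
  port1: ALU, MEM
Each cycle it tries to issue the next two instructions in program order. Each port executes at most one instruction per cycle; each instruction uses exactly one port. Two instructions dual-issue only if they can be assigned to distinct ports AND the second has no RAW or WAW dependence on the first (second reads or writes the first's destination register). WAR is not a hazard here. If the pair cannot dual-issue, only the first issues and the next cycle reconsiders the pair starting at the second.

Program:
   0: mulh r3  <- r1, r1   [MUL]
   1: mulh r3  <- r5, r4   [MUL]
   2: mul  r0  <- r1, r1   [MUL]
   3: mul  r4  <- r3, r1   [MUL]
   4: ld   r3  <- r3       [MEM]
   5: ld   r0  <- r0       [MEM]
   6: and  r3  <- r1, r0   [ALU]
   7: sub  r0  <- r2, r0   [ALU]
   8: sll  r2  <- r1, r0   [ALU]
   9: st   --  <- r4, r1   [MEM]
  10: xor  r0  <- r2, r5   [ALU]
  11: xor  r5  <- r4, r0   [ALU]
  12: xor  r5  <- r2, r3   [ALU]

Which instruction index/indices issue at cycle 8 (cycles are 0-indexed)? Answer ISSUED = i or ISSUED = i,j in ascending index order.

ISSUED = 11

0. mulh.MUL @i0  | no-port MUL/MUL
1. mulh.MUL @i1  | no-port MUL/MUL
2. mul.MUL @i2  | no-port MUL/MUL
3. mul.MUL+ld.MEM @i3,i4  | dual
4. ld.MEM @i5  | RAW r0
5. and.ALU+sub.ALU @i6,i7  | dual
6. sll.ALU+st.MEM @i8,i9  | dual
7. xor.ALU @i10  | RAW r0
8. xor.ALU @i11  | WAW r5
9. xor.ALU @i12  | tail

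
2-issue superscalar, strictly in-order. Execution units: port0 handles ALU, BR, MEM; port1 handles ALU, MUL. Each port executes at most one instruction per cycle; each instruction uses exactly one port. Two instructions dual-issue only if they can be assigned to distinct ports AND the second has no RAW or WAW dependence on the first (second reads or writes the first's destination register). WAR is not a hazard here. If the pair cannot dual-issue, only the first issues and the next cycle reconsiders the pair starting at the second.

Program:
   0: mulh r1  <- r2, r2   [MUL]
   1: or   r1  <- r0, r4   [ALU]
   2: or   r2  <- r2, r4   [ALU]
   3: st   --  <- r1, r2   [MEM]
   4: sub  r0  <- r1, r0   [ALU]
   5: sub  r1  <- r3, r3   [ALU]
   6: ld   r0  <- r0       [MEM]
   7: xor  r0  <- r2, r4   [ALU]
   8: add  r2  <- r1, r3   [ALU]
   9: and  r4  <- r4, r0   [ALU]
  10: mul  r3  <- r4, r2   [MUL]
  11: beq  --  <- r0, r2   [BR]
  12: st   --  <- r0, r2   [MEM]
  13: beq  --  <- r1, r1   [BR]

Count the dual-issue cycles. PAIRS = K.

PAIRS = 5

  cy0 -> i0 (mulh) WAW r1
  cy1 -> i1&i2 (or;or) dual
  cy2 -> i3&i4 (st;sub) dual
  cy3 -> i5&i6 (sub;ld) dual
  cy4 -> i7&i8 (xor;add) dual
  cy5 -> i9 (and) RAW r4
  cy6 -> i10&i11 (mul;beq) dual
  cy7 -> i12 (st) no-port MEM/BR
  cy8 -> i13 (beq) tail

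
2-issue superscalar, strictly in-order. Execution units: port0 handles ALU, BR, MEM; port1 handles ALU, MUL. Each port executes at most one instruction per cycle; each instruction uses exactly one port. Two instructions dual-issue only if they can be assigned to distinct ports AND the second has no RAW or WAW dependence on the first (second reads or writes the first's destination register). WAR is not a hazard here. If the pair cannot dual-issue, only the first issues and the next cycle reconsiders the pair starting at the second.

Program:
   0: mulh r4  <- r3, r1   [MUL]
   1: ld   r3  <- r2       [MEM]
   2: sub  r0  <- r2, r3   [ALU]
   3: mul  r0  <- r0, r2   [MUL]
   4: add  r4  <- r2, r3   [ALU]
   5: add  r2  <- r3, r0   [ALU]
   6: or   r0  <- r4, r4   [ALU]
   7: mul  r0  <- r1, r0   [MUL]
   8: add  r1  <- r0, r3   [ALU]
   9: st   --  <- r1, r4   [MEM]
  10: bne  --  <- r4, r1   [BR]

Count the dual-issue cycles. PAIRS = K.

0. mulh.MUL/ld.MEM @i0/i1  | dual
1. sub.ALU @i2  | RAW+WAW r0
2. mul.MUL/add.ALU @i3/i4  | dual
3. add.ALU/or.ALU @i5/i6  | dual
4. mul.MUL @i7  | RAW r0
5. add.ALU @i8  | RAW r1
6. st.MEM @i9  | no-port MEM/BR
7. bne.BR @i10  | tail

PAIRS = 3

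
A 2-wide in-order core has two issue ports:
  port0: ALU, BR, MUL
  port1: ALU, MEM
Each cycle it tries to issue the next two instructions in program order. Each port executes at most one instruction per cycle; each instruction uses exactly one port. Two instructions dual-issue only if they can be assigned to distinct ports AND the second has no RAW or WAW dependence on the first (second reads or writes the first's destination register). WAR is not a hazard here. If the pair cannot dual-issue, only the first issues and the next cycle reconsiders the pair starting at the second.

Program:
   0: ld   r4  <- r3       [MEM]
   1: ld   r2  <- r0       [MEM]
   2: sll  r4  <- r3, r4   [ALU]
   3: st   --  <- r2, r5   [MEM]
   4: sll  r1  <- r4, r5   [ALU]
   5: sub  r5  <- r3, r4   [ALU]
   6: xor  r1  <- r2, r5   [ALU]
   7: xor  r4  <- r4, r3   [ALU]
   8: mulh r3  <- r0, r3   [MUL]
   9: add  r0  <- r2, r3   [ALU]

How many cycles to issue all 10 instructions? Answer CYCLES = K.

c0: i0 ld.MEM  no-port MEM/MEM
c1: i1,i2 ld.MEM+sll.ALU  2-wide
c2: i3,i4 st.MEM+sll.ALU  2-wide
c3: i5 sub.ALU  RAW r5
c4: i6,i7 xor.ALU+xor.ALU  2-wide
c5: i8 mulh.MUL  RAW r3
c6: i9 add.ALU  tail

CYCLES = 7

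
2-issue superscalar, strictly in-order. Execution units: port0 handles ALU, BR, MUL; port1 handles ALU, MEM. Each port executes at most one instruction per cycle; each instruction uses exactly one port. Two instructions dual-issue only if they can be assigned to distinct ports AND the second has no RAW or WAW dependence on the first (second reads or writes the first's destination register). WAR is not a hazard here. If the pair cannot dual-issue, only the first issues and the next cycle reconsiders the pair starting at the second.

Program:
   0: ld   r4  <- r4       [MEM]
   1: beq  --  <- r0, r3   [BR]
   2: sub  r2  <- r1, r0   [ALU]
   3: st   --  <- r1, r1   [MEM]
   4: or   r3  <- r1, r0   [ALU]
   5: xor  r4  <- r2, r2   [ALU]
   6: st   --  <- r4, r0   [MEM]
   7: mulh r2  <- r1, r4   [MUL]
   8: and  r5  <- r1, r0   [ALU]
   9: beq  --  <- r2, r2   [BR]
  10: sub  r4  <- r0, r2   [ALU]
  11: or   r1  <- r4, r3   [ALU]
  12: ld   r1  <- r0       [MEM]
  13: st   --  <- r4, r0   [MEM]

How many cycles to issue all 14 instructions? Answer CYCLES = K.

CYCLES = 9

c0: i0,i1 ld;beq  2-wide
c1: i2,i3 sub;st  2-wide
c2: i4,i5 or;xor  2-wide
c3: i6,i7 st;mulh  2-wide
c4: i8,i9 and;beq  2-wide
c5: i10 sub  RAW r4
c6: i11 or  WAW r1
c7: i12 ld  no-port MEM/MEM
c8: i13 st  tail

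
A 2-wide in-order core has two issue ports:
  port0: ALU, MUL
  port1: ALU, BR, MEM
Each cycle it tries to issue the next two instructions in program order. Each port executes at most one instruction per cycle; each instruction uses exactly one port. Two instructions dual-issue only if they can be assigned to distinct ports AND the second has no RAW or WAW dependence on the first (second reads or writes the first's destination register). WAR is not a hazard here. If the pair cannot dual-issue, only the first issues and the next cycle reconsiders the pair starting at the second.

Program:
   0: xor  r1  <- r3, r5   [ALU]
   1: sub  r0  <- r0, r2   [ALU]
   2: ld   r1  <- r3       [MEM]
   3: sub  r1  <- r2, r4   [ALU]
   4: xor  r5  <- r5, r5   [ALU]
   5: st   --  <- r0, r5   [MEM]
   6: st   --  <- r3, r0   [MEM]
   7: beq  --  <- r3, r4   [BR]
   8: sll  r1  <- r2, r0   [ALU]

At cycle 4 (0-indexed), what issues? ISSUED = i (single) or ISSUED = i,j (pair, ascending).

c0: i0+i1 xor.ALU/sub.ALU  pair
c1: i2 ld.MEM  WAW r1
c2: i3+i4 sub.ALU/xor.ALU  pair
c3: i5 st.MEM  no-port MEM/MEM
c4: i6 st.MEM  no-port MEM/BR
c5: i7+i8 beq.BR/sll.ALU  pair

ISSUED = 6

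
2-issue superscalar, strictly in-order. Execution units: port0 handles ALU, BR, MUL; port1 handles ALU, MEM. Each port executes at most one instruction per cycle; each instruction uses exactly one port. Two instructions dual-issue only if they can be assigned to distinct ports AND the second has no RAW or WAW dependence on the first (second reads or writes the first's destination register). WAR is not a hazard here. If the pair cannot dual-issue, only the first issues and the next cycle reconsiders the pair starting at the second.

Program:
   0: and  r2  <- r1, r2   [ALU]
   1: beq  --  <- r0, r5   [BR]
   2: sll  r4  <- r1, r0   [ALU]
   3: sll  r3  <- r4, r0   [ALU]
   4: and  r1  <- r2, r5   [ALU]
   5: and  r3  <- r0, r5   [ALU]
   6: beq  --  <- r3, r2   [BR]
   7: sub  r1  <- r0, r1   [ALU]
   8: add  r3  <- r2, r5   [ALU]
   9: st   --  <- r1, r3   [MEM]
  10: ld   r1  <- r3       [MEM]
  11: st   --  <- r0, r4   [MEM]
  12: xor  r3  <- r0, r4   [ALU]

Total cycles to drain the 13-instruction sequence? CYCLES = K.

CYCLES = 9

  cy0 -> i0&i1 (and.ALU/beq.BR) pair
  cy1 -> i2 (sll.ALU) RAW r4
  cy2 -> i3&i4 (sll.ALU/and.ALU) pair
  cy3 -> i5 (and.ALU) RAW r3
  cy4 -> i6&i7 (beq.BR/sub.ALU) pair
  cy5 -> i8 (add.ALU) RAW r3
  cy6 -> i9 (st.MEM) no-port MEM/MEM
  cy7 -> i10 (ld.MEM) no-port MEM/MEM
  cy8 -> i11&i12 (st.MEM/xor.ALU) pair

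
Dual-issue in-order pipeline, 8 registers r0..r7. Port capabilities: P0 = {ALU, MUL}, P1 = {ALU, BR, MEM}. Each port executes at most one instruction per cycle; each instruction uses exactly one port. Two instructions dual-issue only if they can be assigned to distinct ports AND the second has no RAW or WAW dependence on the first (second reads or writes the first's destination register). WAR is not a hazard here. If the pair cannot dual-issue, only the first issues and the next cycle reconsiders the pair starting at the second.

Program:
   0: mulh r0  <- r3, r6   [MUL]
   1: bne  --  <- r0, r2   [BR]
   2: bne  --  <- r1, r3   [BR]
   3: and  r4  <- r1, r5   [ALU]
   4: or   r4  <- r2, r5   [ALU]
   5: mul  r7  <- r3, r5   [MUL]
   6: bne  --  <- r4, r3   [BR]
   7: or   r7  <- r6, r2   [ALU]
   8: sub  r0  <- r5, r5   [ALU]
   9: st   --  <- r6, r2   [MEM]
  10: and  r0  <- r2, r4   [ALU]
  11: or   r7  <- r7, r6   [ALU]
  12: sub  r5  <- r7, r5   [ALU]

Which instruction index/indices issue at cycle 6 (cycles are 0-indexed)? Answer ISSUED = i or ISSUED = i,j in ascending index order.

c0: i0 mulh.MUL  RAW r0
c1: i1 bne.BR  no-port BR/BR
c2: i2,i3 bne.BR;and.ALU  pair
c3: i4,i5 or.ALU;mul.MUL  pair
c4: i6,i7 bne.BR;or.ALU  pair
c5: i8,i9 sub.ALU;st.MEM  pair
c6: i10,i11 and.ALU;or.ALU  pair
c7: i12 sub.ALU  tail

ISSUED = 10,11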